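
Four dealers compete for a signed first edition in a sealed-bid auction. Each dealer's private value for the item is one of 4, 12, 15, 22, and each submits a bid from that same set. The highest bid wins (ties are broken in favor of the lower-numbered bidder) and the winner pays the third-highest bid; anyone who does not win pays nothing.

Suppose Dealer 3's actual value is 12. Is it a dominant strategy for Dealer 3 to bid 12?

Consider the case where Dealer 1 bids 4, Dealer 2 bids 4 and Dealer 4 bids 15.
Truthful bid 12: loses, pays 0, utility 0.
Bid 15 instead: wins, pays 4, utility 12 - 4 = 8.
Since 8 > 0, bidding 15 is strictly better here, so truthful bidding is not dominant.

No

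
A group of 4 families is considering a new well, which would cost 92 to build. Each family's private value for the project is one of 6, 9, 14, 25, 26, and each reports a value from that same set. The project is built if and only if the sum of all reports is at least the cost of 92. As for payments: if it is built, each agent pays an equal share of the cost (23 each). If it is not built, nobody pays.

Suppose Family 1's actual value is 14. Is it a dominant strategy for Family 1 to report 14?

No

Consider the case where Family 2 reports 26, Family 3 reports 26 and Family 4 reports 26.
Truthful report 14: project built, pays 23, utility 14 - 23 = -9.
Report 6 instead: project not built, utility 0.
Since 0 > -9, reporting 6 is strictly better here, so truthful reporting is not dominant.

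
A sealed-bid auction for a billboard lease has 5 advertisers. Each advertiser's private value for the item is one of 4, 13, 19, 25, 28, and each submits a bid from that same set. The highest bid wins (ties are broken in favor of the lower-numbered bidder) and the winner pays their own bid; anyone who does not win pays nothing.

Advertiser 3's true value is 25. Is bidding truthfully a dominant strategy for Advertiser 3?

Consider the case where Advertiser 1 bids 4, Advertiser 2 bids 4, Advertiser 4 bids 4 and Advertiser 5 bids 4.
Truthful bid 25: wins, pays 25, utility 25 - 25 = 0.
Bid 13 instead: wins, pays 13, utility 25 - 13 = 12.
Since 12 > 0, bidding 13 is strictly better here, so truthful bidding is not dominant.

No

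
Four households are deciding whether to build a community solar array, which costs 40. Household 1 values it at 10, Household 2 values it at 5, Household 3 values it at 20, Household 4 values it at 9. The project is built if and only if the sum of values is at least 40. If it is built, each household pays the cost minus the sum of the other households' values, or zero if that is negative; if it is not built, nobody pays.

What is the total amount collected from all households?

28

Total value 44 ≥ cost 40, so it is built.
Household 1: others sum to 34; max(0, 40 - 34) = 6.
Household 2: others sum to 39; max(0, 40 - 39) = 1.
Household 3: others sum to 24; max(0, 40 - 24) = 16.
Household 4: others sum to 35; max(0, 40 - 35) = 5.
Total collected = 6 + 1 + 16 + 5 = 28.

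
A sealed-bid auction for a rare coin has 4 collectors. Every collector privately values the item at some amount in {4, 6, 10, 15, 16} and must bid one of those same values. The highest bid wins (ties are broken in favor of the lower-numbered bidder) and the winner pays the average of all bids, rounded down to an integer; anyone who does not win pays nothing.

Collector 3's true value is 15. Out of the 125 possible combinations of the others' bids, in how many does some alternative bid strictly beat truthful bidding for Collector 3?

Others bid (4, 4, 4): truth gives 9; bid 6 gives 11 > 9. Violating.
Others bid (4, 4, 6): truth gives 8; bid 6 gives 10 > 8. Violating.
Others bid (4, 4, 10): truth gives 7; bid 10 gives 8 > 7. Violating.
Others bid (4, 4, 16): truth gives 0; bid 16 gives 5 > 0. Violating.
Others bid (4, 4, 15): truth gives 6; no alternative beats it.
Others bid (4, 6, 15): truth gives 5; no alternative beats it.
(Checking all 125 profiles: 54 have a profitable deviation, 71 do not.)

54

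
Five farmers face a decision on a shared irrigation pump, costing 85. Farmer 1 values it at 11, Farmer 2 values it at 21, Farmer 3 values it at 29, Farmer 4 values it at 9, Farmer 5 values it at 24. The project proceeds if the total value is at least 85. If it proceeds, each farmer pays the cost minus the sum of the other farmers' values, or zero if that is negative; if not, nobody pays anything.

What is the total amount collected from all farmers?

49

Total value 94 ≥ cost 85, so it is built.
Farmer 1: others sum to 83; max(0, 85 - 83) = 2.
Farmer 2: others sum to 73; max(0, 85 - 73) = 12.
Farmer 3: others sum to 65; max(0, 85 - 65) = 20.
Farmer 4: others sum to 85; max(0, 85 - 85) = 0.
Farmer 5: others sum to 70; max(0, 85 - 70) = 15.
Total collected = 2 + 12 + 20 + 0 + 15 = 49.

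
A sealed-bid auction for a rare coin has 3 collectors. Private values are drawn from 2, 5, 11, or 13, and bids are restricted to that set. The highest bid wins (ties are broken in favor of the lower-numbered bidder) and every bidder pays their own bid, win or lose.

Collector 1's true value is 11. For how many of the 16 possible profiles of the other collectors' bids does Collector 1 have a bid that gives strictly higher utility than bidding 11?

11

Others bid (2, 2): truth gives 0; bid 2 gives 9 > 0. Violating.
Others bid (2, 5): truth gives 0; bid 5 gives 6 > 0. Violating.
Others bid (2, 13): truth gives -11; bid 2 gives -2 > -11. Violating.
Others bid (5, 2): truth gives 0; bid 5 gives 6 > 0. Violating.
Others bid (2, 11): truth gives 0; no alternative beats it.
Others bid (5, 11): truth gives 0; no alternative beats it.
(Checking all 16 profiles: 11 have a profitable deviation, 5 do not.)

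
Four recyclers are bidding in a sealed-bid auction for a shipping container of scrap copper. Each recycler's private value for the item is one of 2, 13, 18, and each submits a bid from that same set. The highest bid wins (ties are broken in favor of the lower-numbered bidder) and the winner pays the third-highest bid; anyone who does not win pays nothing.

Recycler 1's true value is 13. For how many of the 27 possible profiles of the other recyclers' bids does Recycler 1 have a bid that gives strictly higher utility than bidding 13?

Others bid (2, 2, 18): truth gives 0; bid 18 gives 11 > 0. Violating.
Others bid (2, 18, 2): truth gives 0; bid 18 gives 11 > 0. Violating.
Others bid (18, 2, 2): truth gives 0; bid 18 gives 11 > 0. Violating.
Others bid (2, 2, 2): truth gives 11; no alternative beats it.
Others bid (2, 2, 13): truth gives 11; no alternative beats it.
(Checking all 27 profiles: 3 have a profitable deviation, 24 do not.)

3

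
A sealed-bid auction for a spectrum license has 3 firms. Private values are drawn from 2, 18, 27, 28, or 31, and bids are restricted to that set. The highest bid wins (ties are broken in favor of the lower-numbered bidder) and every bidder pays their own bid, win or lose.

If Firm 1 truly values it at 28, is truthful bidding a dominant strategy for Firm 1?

No

Consider the case where Firm 2 bids 2 and Firm 3 bids 2.
Truthful bid 28: wins, pays 28, utility 28 - 28 = 0.
Bid 2 instead: wins, pays 2, utility 28 - 2 = 26.
Since 26 > 0, bidding 2 is strictly better here, so truthful bidding is not dominant.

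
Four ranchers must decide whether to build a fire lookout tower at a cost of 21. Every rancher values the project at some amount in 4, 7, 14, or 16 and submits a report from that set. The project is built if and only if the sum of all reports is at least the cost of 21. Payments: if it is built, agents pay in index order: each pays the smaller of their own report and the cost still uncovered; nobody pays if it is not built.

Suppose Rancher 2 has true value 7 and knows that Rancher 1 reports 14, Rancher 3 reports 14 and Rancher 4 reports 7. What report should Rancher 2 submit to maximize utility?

Report 4: project built, pays 4, utility 7 - 4 = 3.
Report 7: project built, pays 7, utility 7 - 7 = 0.
Report 14: project built, pays 7, utility 7 - 7 = 0.
Report 16: project built, pays 7, utility 7 - 7 = 0.
The best choice is 4 with utility 3.

4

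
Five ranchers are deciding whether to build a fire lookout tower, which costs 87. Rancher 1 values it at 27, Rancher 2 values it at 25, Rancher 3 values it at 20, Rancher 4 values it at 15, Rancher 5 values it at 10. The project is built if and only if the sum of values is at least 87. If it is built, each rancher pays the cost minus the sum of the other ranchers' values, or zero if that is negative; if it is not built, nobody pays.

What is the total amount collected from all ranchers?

47

Total value 97 ≥ cost 87, so it is built.
Rancher 1: others sum to 70; max(0, 87 - 70) = 17.
Rancher 2: others sum to 72; max(0, 87 - 72) = 15.
Rancher 3: others sum to 77; max(0, 87 - 77) = 10.
Rancher 4: others sum to 82; max(0, 87 - 82) = 5.
Rancher 5: others sum to 87; max(0, 87 - 87) = 0.
Total collected = 17 + 15 + 10 + 5 + 0 = 47.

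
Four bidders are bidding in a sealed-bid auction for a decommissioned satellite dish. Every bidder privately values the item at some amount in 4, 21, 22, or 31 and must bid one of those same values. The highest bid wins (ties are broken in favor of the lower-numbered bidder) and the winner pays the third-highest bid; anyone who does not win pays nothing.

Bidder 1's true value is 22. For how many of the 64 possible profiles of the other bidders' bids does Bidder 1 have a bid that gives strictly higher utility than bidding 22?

Others bid (4, 4, 31): truth gives 0; bid 31 gives 18 > 0. Violating.
Others bid (4, 21, 31): truth gives 0; bid 31 gives 1 > 0. Violating.
Others bid (4, 31, 4): truth gives 0; bid 31 gives 18 > 0. Violating.
Others bid (4, 31, 21): truth gives 0; bid 31 gives 1 > 0. Violating.
Others bid (4, 4, 4): truth gives 18; no alternative beats it.
Others bid (4, 4, 21): truth gives 18; no alternative beats it.
(Checking all 64 profiles: 12 have a profitable deviation, 52 do not.)

12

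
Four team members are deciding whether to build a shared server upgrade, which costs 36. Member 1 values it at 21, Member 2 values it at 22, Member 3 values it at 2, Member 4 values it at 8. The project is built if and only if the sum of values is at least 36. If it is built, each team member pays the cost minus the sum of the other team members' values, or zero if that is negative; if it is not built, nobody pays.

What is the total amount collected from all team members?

Total value 53 ≥ cost 36, so it is built.
Member 1: others sum to 32; max(0, 36 - 32) = 4.
Member 2: others sum to 31; max(0, 36 - 31) = 5.
Member 3: others sum to 51; max(0, 36 - 51) = 0.
Member 4: others sum to 45; max(0, 36 - 45) = 0.
Total collected = 4 + 5 + 0 + 0 = 9.

9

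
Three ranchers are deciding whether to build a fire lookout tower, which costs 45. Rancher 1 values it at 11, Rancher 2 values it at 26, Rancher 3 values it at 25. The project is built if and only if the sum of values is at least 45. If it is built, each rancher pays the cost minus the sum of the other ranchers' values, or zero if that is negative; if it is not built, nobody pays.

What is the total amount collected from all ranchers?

Total value 62 ≥ cost 45, so it is built.
Rancher 1: others sum to 51; max(0, 45 - 51) = 0.
Rancher 2: others sum to 36; max(0, 45 - 36) = 9.
Rancher 3: others sum to 37; max(0, 45 - 37) = 8.
Total collected = 0 + 9 + 8 = 17.

17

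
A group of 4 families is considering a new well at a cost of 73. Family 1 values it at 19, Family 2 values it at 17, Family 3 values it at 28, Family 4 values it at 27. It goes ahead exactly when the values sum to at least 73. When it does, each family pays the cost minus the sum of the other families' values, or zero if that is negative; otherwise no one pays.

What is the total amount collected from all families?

Total value 91 ≥ cost 73, so it is built.
Family 1: others sum to 72; max(0, 73 - 72) = 1.
Family 2: others sum to 74; max(0, 73 - 74) = 0.
Family 3: others sum to 63; max(0, 73 - 63) = 10.
Family 4: others sum to 64; max(0, 73 - 64) = 9.
Total collected = 1 + 0 + 10 + 9 = 20.

20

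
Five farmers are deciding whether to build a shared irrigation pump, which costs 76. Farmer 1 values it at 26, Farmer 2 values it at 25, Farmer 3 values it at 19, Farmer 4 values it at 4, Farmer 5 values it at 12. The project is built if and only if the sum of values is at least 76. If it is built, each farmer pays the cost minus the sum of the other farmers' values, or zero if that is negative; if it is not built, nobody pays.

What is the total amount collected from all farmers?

Total value 86 ≥ cost 76, so it is built.
Farmer 1: others sum to 60; max(0, 76 - 60) = 16.
Farmer 2: others sum to 61; max(0, 76 - 61) = 15.
Farmer 3: others sum to 67; max(0, 76 - 67) = 9.
Farmer 4: others sum to 82; max(0, 76 - 82) = 0.
Farmer 5: others sum to 74; max(0, 76 - 74) = 2.
Total collected = 16 + 15 + 9 + 0 + 2 = 42.

42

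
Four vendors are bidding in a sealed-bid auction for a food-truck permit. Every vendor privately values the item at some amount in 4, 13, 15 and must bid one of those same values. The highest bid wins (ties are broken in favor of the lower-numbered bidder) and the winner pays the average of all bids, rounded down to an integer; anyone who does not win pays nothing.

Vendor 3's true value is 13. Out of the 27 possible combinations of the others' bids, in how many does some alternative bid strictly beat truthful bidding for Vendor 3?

Others bid (4, 4, 15): truth gives 0; bid 15 gives 4 > 0. Violating.
Others bid (4, 13, 4): truth gives 0; bid 15 gives 4 > 0. Violating.
Others bid (4, 13, 13): truth gives 0; bid 15 gives 2 > 0. Violating.
Others bid (4, 13, 15): truth gives 0; bid 15 gives 2 > 0. Violating.
Others bid (4, 4, 4): truth gives 7; no alternative beats it.
Others bid (4, 4, 13): truth gives 5; no alternative beats it.
(Checking all 27 profiles: 8 have a profitable deviation, 19 do not.)

8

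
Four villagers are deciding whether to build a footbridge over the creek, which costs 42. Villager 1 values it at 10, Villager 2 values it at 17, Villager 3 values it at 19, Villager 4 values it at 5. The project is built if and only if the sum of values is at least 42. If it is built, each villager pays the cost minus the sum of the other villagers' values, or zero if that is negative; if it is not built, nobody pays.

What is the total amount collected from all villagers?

19

Total value 51 ≥ cost 42, so it is built.
Villager 1: others sum to 41; max(0, 42 - 41) = 1.
Villager 2: others sum to 34; max(0, 42 - 34) = 8.
Villager 3: others sum to 32; max(0, 42 - 32) = 10.
Villager 4: others sum to 46; max(0, 42 - 46) = 0.
Total collected = 1 + 8 + 10 + 0 = 19.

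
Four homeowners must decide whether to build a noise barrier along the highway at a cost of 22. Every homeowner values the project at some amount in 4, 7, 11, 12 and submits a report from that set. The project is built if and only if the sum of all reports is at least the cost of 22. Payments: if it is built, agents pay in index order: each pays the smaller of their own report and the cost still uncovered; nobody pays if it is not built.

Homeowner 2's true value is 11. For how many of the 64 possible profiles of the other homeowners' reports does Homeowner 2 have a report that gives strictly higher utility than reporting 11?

63

Others report (4, 4, 7): truth gives 0; report 7 gives 4 > 0. Violating.
Others report (4, 4, 11): truth gives 0; report 4 gives 7 > 0. Violating.
Others report (4, 4, 12): truth gives 0; report 4 gives 7 > 0. Violating.
Others report (4, 7, 4): truth gives 0; report 7 gives 4 > 0. Violating.
Others report (4, 4, 4): truth gives 0; no alternative beats it.
(Checking all 64 profiles: 63 have a profitable deviation, 1 does not.)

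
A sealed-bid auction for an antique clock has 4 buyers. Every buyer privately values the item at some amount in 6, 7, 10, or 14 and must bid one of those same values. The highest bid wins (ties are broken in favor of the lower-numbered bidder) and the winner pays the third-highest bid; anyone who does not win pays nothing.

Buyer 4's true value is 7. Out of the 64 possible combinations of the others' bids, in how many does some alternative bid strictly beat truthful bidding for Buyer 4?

6

Others bid (6, 6, 7): truth gives 0; bid 10 gives 1 > 0. Violating.
Others bid (6, 6, 10): truth gives 0; bid 14 gives 1 > 0. Violating.
Others bid (6, 7, 6): truth gives 0; bid 10 gives 1 > 0. Violating.
Others bid (6, 10, 6): truth gives 0; bid 14 gives 1 > 0. Violating.
Others bid (6, 6, 6): truth gives 1; no alternative beats it.
Others bid (6, 6, 14): truth gives 0; no alternative beats it.
(Checking all 64 profiles: 6 have a profitable deviation, 58 do not.)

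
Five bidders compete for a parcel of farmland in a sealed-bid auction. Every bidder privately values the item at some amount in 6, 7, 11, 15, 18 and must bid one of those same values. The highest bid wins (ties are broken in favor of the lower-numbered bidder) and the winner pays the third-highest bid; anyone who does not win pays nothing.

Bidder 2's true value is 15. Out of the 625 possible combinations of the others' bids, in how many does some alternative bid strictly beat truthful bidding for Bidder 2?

108

Others bid (6, 6, 6, 18): truth gives 0; bid 18 gives 9 > 0. Violating.
Others bid (6, 6, 7, 18): truth gives 0; bid 18 gives 8 > 0. Violating.
Others bid (6, 6, 11, 18): truth gives 0; bid 18 gives 4 > 0. Violating.
Others bid (6, 6, 18, 6): truth gives 0; bid 18 gives 9 > 0. Violating.
Others bid (6, 6, 6, 6): truth gives 9; no alternative beats it.
Others bid (6, 6, 6, 7): truth gives 9; no alternative beats it.
(Checking all 625 profiles: 108 have a profitable deviation, 517 do not.)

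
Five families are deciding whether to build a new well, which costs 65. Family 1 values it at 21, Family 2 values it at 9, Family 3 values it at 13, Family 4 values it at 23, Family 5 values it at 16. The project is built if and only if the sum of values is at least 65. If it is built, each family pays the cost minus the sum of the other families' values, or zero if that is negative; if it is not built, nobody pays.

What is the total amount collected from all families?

10

Total value 82 ≥ cost 65, so it is built.
Family 1: others sum to 61; max(0, 65 - 61) = 4.
Family 2: others sum to 73; max(0, 65 - 73) = 0.
Family 3: others sum to 69; max(0, 65 - 69) = 0.
Family 4: others sum to 59; max(0, 65 - 59) = 6.
Family 5: others sum to 66; max(0, 65 - 66) = 0.
Total collected = 4 + 0 + 0 + 6 + 0 = 10.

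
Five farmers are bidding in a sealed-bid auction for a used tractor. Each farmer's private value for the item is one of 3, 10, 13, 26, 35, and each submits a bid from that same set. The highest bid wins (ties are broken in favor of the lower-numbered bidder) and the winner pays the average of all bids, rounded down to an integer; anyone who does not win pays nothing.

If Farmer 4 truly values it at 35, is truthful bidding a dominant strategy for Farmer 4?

Consider the case where Farmer 1 bids 3, Farmer 2 bids 3, Farmer 3 bids 3 and Farmer 5 bids 3.
Truthful bid 35: wins, pays 9, utility 35 - 9 = 26.
Bid 10 instead: wins, pays 4, utility 35 - 4 = 31.
Since 31 > 26, bidding 10 is strictly better here, so truthful bidding is not dominant.

No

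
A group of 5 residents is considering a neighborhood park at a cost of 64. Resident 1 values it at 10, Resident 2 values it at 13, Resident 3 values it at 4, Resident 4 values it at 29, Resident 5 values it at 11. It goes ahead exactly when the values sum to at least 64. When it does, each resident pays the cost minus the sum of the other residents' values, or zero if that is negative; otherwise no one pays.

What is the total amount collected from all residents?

Total value 67 ≥ cost 64, so it is built.
Resident 1: others sum to 57; max(0, 64 - 57) = 7.
Resident 2: others sum to 54; max(0, 64 - 54) = 10.
Resident 3: others sum to 63; max(0, 64 - 63) = 1.
Resident 4: others sum to 38; max(0, 64 - 38) = 26.
Resident 5: others sum to 56; max(0, 64 - 56) = 8.
Total collected = 7 + 10 + 1 + 26 + 8 = 52.

52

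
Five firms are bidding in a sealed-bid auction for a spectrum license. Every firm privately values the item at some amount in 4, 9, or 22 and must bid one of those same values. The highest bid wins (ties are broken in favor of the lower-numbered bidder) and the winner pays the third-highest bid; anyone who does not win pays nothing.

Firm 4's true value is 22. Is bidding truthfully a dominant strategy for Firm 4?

Yes

Check each profile of the others' bids and compare truth against every alternative bid.
Others bid (4, 4, 4, 22): truth gives 18, best alternative gives 0.
Others bid (4, 4, 9, 4): truth gives 18, best alternative gives 0.
Others bid (4, 9, 4, 4): truth gives 18, best alternative gives 0.
Others bid (9, 4, 4, 4): truth gives 18, best alternative gives 0.
Others bid (4, 4, 9, 9): truth gives 13, best alternative gives 0.
Others bid (4, 4, 9, 22): truth gives 13, best alternative gives 0.
(Remaining 75 profiles checked similarly; truth is weakly best in each.)
In every case the truthful bid is at least as good as any alternative, so it is a dominant strategy.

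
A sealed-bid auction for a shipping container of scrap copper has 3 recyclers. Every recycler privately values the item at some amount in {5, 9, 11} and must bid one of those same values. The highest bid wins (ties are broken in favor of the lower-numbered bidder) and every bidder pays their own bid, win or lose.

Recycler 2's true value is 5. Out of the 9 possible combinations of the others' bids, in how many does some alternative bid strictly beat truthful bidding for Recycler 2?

Others bid (5, 5): truth gives -5; bid 9 gives -4 > -5. Violating.
Others bid (5, 9): truth gives -5; bid 9 gives -4 > -5. Violating.
Others bid (5, 11): truth gives -5; no alternative beats it.
Others bid (9, 5): truth gives -5; no alternative beats it.
(Checking all 9 profiles: 2 have a profitable deviation, 7 do not.)

2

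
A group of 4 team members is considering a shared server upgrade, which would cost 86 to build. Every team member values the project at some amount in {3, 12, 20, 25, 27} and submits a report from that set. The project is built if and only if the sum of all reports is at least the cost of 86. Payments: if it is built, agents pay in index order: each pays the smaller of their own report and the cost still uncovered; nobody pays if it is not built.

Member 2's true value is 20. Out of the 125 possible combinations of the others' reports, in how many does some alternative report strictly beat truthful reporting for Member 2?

Others report (20, 27, 27): truth gives 0; report 12 gives 8 > 0. Violating.
Others report (25, 25, 25): truth gives 0; report 12 gives 8 > 0. Violating.
Others report (25, 25, 27): truth gives 0; report 12 gives 8 > 0. Violating.
Others report (25, 27, 25): truth gives 0; report 12 gives 8 > 0. Violating.
Others report (3, 3, 3): truth gives 0; no alternative beats it.
Others report (3, 3, 12): truth gives 0; no alternative beats it.
(Checking all 125 profiles: 11 have a profitable deviation, 114 do not.)

11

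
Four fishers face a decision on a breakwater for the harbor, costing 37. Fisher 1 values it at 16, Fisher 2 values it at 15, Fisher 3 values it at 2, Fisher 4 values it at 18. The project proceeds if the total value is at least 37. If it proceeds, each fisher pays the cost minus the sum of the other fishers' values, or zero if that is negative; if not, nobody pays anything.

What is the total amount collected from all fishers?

Total value 51 ≥ cost 37, so it is built.
Fisher 1: others sum to 35; max(0, 37 - 35) = 2.
Fisher 2: others sum to 36; max(0, 37 - 36) = 1.
Fisher 3: others sum to 49; max(0, 37 - 49) = 0.
Fisher 4: others sum to 33; max(0, 37 - 33) = 4.
Total collected = 2 + 1 + 0 + 4 = 7.

7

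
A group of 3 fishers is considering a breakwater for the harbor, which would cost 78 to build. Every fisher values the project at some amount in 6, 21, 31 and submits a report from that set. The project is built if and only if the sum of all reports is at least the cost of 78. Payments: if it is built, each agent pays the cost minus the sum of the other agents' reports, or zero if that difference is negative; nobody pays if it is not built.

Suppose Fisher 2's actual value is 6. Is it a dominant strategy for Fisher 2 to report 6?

Check each profile of the others' reports and compare truth against every alternative report.
Others report (31, 31): truth gives 0, best alternative gives -10.
Others report (6, 6): truth gives 0, best alternative gives 0.
Others report (6, 21): truth gives 0, best alternative gives 0.
Others report (6, 31): truth gives 0, best alternative gives 0.
Others report (21, 6): truth gives 0, best alternative gives 0.
Others report (21, 21): truth gives 0, best alternative gives 0.
(Remaining 3 profiles checked similarly; truth is weakly best in each.)
In every case the truthful report is at least as good as any alternative, so it is a dominant strategy.

Yes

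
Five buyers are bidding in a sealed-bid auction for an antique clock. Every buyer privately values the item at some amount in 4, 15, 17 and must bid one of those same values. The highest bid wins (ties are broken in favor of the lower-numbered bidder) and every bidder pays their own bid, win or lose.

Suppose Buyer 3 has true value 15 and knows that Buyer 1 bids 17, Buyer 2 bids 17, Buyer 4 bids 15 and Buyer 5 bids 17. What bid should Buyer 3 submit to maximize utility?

4

Bid 4: loses but pays 4, utility -4.
Bid 15: loses but pays 15, utility -15.
Bid 17: loses but pays 17, utility -17.
The best choice is 4 with utility -4.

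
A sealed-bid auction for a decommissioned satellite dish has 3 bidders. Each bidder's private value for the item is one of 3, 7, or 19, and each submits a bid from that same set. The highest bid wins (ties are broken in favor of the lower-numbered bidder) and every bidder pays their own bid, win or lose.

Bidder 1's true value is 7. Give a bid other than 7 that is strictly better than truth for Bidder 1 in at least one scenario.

3

Suppose Bidder 2 bids 3 and Bidder 3 bids 3.
Bid 7: wins, pays 7, utility 7 - 7 = 0.
Bid 3: wins, pays 3, utility 7 - 3 = 4.
So bidding 3 beats truth here (4 > 0).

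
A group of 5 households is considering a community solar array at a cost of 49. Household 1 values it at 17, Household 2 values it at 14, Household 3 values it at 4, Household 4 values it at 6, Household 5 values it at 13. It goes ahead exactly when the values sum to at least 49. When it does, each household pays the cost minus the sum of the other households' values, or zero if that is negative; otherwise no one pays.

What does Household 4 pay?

1

Total value 54 ≥ cost 49, so the project is built.
The other households' values sum to 48.
Cost minus that sum is 49 - 48 = 1.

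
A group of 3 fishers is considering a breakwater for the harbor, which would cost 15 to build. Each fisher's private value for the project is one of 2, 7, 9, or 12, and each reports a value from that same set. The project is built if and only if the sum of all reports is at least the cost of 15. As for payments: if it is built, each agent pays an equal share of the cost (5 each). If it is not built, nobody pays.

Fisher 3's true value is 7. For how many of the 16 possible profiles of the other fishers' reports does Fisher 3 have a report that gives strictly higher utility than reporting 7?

Others report (2, 2): truth gives 0; report 12 gives 2 > 0. Violating.
Others report (2, 7): truth gives 2; no alternative beats it.
Others report (2, 9): truth gives 2; no alternative beats it.
(Checking all 16 profiles: 1 has a profitable deviation, 15 do not.)

1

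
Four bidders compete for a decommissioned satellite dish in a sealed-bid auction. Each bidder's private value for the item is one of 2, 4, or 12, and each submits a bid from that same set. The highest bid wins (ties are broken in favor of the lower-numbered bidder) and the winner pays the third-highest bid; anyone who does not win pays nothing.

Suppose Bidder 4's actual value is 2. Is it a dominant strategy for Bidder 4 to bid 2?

Yes

Check each profile of the others' bids and compare truth against every alternative bid.
Others bid (2, 2, 2): truth gives 0, best alternative gives 0.
Others bid (2, 2, 4): truth gives 0, best alternative gives 0.
Others bid (2, 2, 12): truth gives 0, best alternative gives 0.
Others bid (2, 4, 2): truth gives 0, best alternative gives 0.
Others bid (2, 4, 4): truth gives 0, best alternative gives 0.
Others bid (2, 4, 12): truth gives 0, best alternative gives 0.
(Remaining 21 profiles checked similarly; truth is weakly best in each.)
In every case the truthful bid is at least as good as any alternative, so it is a dominant strategy.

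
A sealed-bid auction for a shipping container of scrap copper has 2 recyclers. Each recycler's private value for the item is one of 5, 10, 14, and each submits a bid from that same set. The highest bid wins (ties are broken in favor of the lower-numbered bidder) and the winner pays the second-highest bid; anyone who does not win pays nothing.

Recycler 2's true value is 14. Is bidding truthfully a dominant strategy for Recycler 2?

Yes

Check each profile of the others' bids and compare truth against every alternative bid.
Others bid (10): truth gives 4, best alternative gives 0.
Others bid (5): truth gives 9, best alternative gives 9.
Others bid (14): truth gives 0, best alternative gives 0.
In every case the truthful bid is at least as good as any alternative, so it is a dominant strategy.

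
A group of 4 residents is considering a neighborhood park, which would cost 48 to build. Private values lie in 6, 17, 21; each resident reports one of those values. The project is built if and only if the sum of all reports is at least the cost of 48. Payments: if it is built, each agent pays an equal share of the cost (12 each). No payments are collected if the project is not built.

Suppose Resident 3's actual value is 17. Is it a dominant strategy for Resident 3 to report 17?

Consider the case where Resident 1 reports 6, Resident 2 reports 6 and Resident 4 reports 17.
Truthful report 17: project not built, utility 0.
Report 21 instead: project built, pays 12, utility 17 - 12 = 5.
Since 5 > 0, reporting 21 is strictly better here, so truthful reporting is not dominant.

No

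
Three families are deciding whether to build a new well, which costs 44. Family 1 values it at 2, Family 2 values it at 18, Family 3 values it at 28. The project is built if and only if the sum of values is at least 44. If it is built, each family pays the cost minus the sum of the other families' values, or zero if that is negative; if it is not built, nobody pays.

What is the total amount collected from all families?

38

Total value 48 ≥ cost 44, so it is built.
Family 1: others sum to 46; max(0, 44 - 46) = 0.
Family 2: others sum to 30; max(0, 44 - 30) = 14.
Family 3: others sum to 20; max(0, 44 - 20) = 24.
Total collected = 0 + 14 + 24 = 38.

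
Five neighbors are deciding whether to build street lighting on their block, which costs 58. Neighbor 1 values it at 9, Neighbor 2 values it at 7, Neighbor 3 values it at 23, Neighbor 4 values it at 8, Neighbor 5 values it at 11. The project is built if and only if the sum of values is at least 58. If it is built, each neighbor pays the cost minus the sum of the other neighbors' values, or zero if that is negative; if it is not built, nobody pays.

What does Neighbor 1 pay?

Total value 58 ≥ cost 58, so the project is built.
The other neighbors' values sum to 49.
Cost minus that sum is 58 - 49 = 9.

9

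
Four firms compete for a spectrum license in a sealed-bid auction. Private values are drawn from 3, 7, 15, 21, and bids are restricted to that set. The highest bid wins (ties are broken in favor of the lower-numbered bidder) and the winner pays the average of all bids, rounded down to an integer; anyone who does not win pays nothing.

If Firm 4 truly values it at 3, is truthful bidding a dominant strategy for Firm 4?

Yes

Check each profile of the others' bids and compare truth against every alternative bid.
Others bid (3, 3, 3): truth gives 0, best alternative gives -1.
Others bid (3, 3, 7): truth gives 0, best alternative gives 0.
Others bid (3, 3, 15): truth gives 0, best alternative gives 0.
Others bid (3, 3, 21): truth gives 0, best alternative gives 0.
Others bid (3, 7, 3): truth gives 0, best alternative gives 0.
Others bid (3, 7, 7): truth gives 0, best alternative gives 0.
(Remaining 58 profiles checked similarly; truth is weakly best in each.)
In every case the truthful bid is at least as good as any alternative, so it is a dominant strategy.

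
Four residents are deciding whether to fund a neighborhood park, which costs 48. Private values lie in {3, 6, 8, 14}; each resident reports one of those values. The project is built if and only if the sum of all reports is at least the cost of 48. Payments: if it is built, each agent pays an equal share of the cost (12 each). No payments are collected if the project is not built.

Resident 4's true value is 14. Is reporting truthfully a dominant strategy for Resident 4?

Yes

Check each profile of the others' reports and compare truth against every alternative report.
Others report (6, 14, 14): truth gives 2, best alternative gives 0.
Others report (8, 14, 14): truth gives 2, best alternative gives 0.
Others report (14, 6, 14): truth gives 2, best alternative gives 0.
Others report (14, 8, 14): truth gives 2, best alternative gives 0.
Others report (14, 14, 6): truth gives 2, best alternative gives 0.
Others report (14, 14, 8): truth gives 2, best alternative gives 0.
(Remaining 58 profiles checked similarly; truth is weakly best in each.)
In every case the truthful report is at least as good as any alternative, so it is a dominant strategy.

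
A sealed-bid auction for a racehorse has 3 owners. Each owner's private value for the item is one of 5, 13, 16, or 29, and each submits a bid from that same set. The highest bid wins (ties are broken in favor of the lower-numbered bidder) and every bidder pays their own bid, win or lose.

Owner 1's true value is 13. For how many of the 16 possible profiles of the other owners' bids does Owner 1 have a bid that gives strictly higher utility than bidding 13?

Others bid (5, 5): truth gives 0; bid 5 gives 8 > 0. Violating.
Others bid (5, 16): truth gives -13; bid 16 gives -3 > -13. Violating.
Others bid (5, 29): truth gives -13; bid 5 gives -5 > -13. Violating.
Others bid (13, 16): truth gives -13; bid 16 gives -3 > -13. Violating.
Others bid (5, 13): truth gives 0; no alternative beats it.
Others bid (13, 5): truth gives 0; no alternative beats it.
(Checking all 16 profiles: 13 have a profitable deviation, 3 do not.)

13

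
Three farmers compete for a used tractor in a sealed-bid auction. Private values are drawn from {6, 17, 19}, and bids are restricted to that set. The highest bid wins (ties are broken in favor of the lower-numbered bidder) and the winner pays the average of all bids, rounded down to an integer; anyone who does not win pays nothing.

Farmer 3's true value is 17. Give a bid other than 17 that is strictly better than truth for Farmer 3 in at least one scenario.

19

Suppose Farmer 1 bids 6 and Farmer 2 bids 17.
Bid 17: loses, pays 0, utility 0.
Bid 19: wins, pays 14, utility 17 - 14 = 3.
So bidding 19 beats truth here (3 > 0).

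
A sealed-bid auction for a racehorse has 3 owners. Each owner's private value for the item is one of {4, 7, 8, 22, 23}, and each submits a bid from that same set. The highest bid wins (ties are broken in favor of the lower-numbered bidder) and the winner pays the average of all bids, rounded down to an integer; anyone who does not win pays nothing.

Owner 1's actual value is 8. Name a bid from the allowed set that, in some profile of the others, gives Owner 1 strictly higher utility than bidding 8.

4

Suppose Owner 2 bids 4 and Owner 3 bids 4.
Bid 8: wins, pays 5, utility 8 - 5 = 3.
Bid 4: wins, pays 4, utility 8 - 4 = 4.
So bidding 4 beats truth here (4 > 3).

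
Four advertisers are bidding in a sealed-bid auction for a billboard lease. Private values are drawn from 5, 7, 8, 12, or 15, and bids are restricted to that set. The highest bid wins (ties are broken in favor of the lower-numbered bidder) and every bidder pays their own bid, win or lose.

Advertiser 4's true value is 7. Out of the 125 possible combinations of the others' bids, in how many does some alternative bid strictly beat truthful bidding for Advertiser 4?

124

Others bid (5, 5, 7): truth gives -7; bid 8 gives -1 > -7. Violating.
Others bid (5, 5, 8): truth gives -7; bid 5 gives -5 > -7. Violating.
Others bid (5, 5, 12): truth gives -7; bid 5 gives -5 > -7. Violating.
Others bid (5, 5, 15): truth gives -7; bid 5 gives -5 > -7. Violating.
Others bid (5, 5, 5): truth gives 0; no alternative beats it.
(Checking all 125 profiles: 124 have a profitable deviation, 1 does not.)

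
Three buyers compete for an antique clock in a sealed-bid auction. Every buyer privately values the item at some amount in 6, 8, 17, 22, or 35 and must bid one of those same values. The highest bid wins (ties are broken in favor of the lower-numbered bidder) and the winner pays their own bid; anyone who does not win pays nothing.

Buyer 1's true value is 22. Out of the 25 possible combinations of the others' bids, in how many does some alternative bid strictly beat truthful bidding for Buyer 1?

9

Others bid (6, 6): truth gives 0; bid 6 gives 16 > 0. Violating.
Others bid (6, 8): truth gives 0; bid 8 gives 14 > 0. Violating.
Others bid (6, 17): truth gives 0; bid 17 gives 5 > 0. Violating.
Others bid (8, 6): truth gives 0; bid 8 gives 14 > 0. Violating.
Others bid (6, 22): truth gives 0; no alternative beats it.
Others bid (6, 35): truth gives 0; no alternative beats it.
(Checking all 25 profiles: 9 have a profitable deviation, 16 do not.)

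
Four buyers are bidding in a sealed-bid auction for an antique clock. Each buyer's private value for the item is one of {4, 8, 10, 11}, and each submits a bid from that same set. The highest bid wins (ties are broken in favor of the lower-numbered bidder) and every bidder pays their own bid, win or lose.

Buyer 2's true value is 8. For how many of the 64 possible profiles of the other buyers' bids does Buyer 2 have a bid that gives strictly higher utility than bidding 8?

Others bid (4, 4, 10): truth gives -8; bid 10 gives -2 > -8. Violating.
Others bid (4, 4, 11): truth gives -8; bid 11 gives -3 > -8. Violating.
Others bid (4, 8, 10): truth gives -8; bid 10 gives -2 > -8. Violating.
Others bid (4, 8, 11): truth gives -8; bid 11 gives -3 > -8. Violating.
Others bid (4, 4, 4): truth gives 0; no alternative beats it.
Others bid (4, 4, 8): truth gives 0; no alternative beats it.
(Checking all 64 profiles: 60 have a profitable deviation, 4 do not.)

60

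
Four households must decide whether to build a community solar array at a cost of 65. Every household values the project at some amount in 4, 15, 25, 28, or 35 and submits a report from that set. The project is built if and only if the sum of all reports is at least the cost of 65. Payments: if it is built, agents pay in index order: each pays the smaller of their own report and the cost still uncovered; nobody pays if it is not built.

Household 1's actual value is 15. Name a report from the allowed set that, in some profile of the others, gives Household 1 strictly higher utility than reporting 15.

4

Suppose Household 2 reports 4, Household 3 reports 25 and Household 4 reports 35.
Report 15: project built, pays 15, utility 15 - 15 = 0.
Report 4: project built, pays 4, utility 15 - 4 = 11.
So reporting 4 beats truth here (11 > 0).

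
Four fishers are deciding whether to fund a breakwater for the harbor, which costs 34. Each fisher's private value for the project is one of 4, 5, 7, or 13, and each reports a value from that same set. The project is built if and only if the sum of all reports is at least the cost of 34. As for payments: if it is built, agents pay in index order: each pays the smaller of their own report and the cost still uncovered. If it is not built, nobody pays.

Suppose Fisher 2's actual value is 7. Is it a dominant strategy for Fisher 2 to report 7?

Consider the case where Fisher 1 reports 4, Fisher 3 reports 13 and Fisher 4 reports 13.
Truthful report 7: project built, pays 7, utility 7 - 7 = 0.
Report 4 instead: project built, pays 4, utility 7 - 4 = 3.
Since 3 > 0, reporting 4 is strictly better here, so truthful reporting is not dominant.

No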